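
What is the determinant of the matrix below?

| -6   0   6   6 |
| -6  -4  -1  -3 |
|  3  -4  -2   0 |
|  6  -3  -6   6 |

Expand along row 1 (it has 1 zero):
  + (-6) · M_11   where M_11 = det([-4 -1 -3; -4 -2 0; -3 -6 6]) = -30
  + (6) · M_13   where M_13 = det([-6 -4 -3; 3 -4 0; 6 -3 6]) = 171
  − (6) · M_14   where M_14 = det([-6 -4 -1; 3 -4 -2; 6 -3 -6]) = -147
det = (+1)·(-6)·(-30) + (+1)·(6)·(171) + (-1)·(6)·(-147) = 2088

2088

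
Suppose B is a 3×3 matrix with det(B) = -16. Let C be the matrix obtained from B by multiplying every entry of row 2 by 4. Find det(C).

-64

Scaling one row by 4 multiplies the determinant by 4.
det(C) = (4)·(-16) = -64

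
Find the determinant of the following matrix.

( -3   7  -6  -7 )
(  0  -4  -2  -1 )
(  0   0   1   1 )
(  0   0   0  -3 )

The determinant is -36.

The matrix is upper triangular, so the determinant is the product of the diagonal entries:
det = (-3) · (-4) · (1) · (-3) = -36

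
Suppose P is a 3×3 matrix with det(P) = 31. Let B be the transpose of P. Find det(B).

det(Pᵀ) = det(P).
det(B) = (1)·(31) = 31

det(B) = 31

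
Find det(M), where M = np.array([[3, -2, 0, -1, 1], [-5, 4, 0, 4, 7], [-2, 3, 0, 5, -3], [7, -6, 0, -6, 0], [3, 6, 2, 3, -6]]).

6

Expand along column 3 (it has 4 zeros):
  + (2) · M_53   where M_53 = det([3 -2 -1 1; -5 4 4 7; -2 3 5 -3; 7 -6 -6 0]) = 3
det = (+1)·(2)·(3) = 6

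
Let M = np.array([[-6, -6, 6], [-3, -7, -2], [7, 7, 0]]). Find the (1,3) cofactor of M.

28

Delete row 1 and column 3; the remaining 2×2 submatrix is [-3 -7; 7 7].
Its determinant is (-3)·7 − (-7)·7 = 28.
The cofactor carries sign (−1)^(1+3) = +1, so C_{1,3} = +(28) = 28.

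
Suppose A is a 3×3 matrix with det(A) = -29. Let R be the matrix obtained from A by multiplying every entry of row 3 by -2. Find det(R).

det(R) = 58

Scaling one row by -2 multiplies the determinant by -2.
det(R) = (-2)·(-29) = 58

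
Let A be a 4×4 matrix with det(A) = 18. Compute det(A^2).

The determinant is 324.

det(A^2) = (det A)^2 = (18)^2 = 324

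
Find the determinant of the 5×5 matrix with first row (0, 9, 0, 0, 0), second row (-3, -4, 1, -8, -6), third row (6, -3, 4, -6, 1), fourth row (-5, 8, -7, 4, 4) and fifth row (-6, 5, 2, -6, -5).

-13320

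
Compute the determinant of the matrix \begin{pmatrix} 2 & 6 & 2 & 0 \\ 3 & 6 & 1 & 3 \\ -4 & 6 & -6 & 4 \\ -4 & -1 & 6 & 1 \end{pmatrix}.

Expand along row 1 (it has 1 zero):
  + (2) · M_11   where M_11 = det([6 1 3; 6 -6 4; -1 6 1]) = -100
  − (6) · M_12   where M_12 = det([3 1 3; -4 -6 4; -4 6 1]) = -246
  + (2) · M_13   where M_13 = det([3 6 3; -4 6 4; -4 -1 1]) = 42
det = (+1)·(2)·(-100) + (-1)·(6)·(-246) + (+1)·(2)·(42) = 1360

The determinant is 1360.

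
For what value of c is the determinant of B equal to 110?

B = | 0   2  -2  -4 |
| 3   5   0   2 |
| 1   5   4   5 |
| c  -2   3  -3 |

-4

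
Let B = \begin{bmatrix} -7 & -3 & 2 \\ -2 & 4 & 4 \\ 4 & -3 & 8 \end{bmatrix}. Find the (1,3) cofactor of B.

-10

Delete row 1 and column 3; the remaining 2×2 submatrix is [-2 4; 4 -3].
Its determinant is (-2)·(-3) − 4·4 = -10.
The cofactor carries sign (−1)^(1+3) = +1, so C_{1,3} = +(-10) = -10.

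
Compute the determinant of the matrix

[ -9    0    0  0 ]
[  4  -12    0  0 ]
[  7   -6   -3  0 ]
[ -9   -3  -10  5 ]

The matrix is lower triangular, so the determinant is the product of the diagonal entries:
det = (-9) · (-12) · (-3) · (5) = -1620

The determinant is -1620.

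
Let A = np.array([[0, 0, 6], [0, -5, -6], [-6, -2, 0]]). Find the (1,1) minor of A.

-12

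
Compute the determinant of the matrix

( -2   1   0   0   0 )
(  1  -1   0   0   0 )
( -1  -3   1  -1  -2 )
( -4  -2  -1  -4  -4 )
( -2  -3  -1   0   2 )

-6

The matrix is block lower-triangular with a 2×2 block and a 3×3 block on the diagonal, so its determinant equals the product of the determinants of the diagonal blocks.
det of the 2×2 block = 1
det of the 3×3 block = -6
det = (1)·(-6) = -6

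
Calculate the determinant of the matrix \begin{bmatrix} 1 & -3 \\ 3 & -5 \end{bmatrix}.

4

det = 1·(-5) − (-3)·3 = -5 − (-9) = 4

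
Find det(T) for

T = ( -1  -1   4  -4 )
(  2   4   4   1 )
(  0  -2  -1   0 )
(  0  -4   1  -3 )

|T| = 24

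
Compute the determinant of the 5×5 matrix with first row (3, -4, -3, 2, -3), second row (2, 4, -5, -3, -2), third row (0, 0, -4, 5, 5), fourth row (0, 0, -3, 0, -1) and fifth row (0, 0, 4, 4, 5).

The matrix is block upper-triangular with a 2×2 block and a 3×3 block on the diagonal, so its determinant equals the product of the determinants of the diagonal blocks.
det of the 2×2 block = 20
det of the 3×3 block = -21
det = (20)·(-21) = -420

-420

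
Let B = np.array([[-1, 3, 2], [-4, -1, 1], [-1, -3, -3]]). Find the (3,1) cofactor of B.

5

Delete row 3 and column 1; the remaining 2×2 submatrix is [3 2; -1 1].
Its determinant is 3·1 − 2·(-1) = 5.
The cofactor carries sign (−1)^(3+1) = +1, so C_{3,1} = +(5) = 5.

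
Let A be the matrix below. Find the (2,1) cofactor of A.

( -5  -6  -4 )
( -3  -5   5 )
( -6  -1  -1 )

The cofactor is -2.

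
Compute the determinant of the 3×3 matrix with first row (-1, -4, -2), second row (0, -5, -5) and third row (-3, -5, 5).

Expand along row 2:
  + (-5) · |-1 -2; -3 5| = (-5)·(-5 − 6) = 55
  − (-5) · |-1 -4; -3 -5| = −(-5)·(5 − 12) = -35
Sum: (55) + (-35) = 20

20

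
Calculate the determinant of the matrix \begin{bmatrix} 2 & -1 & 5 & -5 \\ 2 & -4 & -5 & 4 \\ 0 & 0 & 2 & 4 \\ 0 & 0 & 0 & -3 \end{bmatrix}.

The determinant is 36.

The matrix is block upper-triangular with a 2×2 block and a 2×2 block on the diagonal, so its determinant equals the product of the determinants of the diagonal blocks.
det of the 2×2 block = -6
det of the 2×2 block = -6
det = (-6)·(-6) = 36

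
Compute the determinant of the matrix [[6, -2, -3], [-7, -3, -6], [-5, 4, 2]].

Expand along row 1:
  + 6 · |-3 -6; 4 2| = 6·(-6 − (-24)) = 108
  − (-2) · |-7 -6; -5 2| = −(-2)·(-14 − 30) = -88
  + (-3) · |-7 -3; -5 4| = (-3)·(-28 − 15) = 129
Sum: (108) + (-88) + (129) = 149

149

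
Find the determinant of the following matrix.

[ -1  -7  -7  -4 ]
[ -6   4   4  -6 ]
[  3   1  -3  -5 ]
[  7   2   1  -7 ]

-2634

Expand along row 1:
  + (-1) · M_11   where M_11 = det([4 4 -6; 1 -3 -5; 2 1 -7]) = 50
  − (-7) · M_12   where M_12 = det([-6 4 -6; 3 -3 -5; 7 1 -7]) = -356
  + (-7) · M_13   where M_13 = det([-6 4 -6; 3 1 -5; 7 2 -7]) = -68
  − (-4) · M_14   where M_14 = det([-6 4 4; 3 1 -3; 7 2 1]) = -142
det = (+1)·(-1)·(50) + (-1)·(-7)·(-356) + (+1)·(-7)·(-68) + (-1)·(-4)·(-142) = -2634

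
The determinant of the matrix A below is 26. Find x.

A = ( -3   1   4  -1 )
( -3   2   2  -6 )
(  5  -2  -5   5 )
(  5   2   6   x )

Expanding along the row containing x, det(A) is linear in x: det(A) = (-3)·x + (50).
Set (-3)·x + (50) = 26  ⇒  (-3)·x = -24  ⇒  x = 8.

8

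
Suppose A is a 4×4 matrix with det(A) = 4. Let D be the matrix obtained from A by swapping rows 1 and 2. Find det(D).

|D| = -4

Swapping two rows multiplies the determinant by −1.
det(D) = (-1)·(4) = -4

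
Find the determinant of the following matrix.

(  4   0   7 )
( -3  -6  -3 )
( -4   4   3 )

-276

Expand along row 1:
  + 4 · |-6 -3; 4 3| = 4·(-18 − (-12)) = -24
  + 7 · |-3 -6; -4 4| = 7·(-12 − 24) = -252
Sum: (-24) + (-252) = -276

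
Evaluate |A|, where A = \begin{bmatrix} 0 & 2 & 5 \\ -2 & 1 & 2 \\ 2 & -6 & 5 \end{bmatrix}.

Expand along column 1:
  − (-2) · |2 5; -6 5| = −(-2)·(10 − (-30)) = 80
  + 2 · |2 5; 1 2| = 2·(4 − 5) = -2
Sum: (80) + (-2) = 78

det(A) = 78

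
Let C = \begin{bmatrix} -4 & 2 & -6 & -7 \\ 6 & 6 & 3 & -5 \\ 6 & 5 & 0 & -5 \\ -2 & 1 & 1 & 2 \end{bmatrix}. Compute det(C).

Expand along row 3 (it has 1 zero):
  + (6) · M_31   where M_31 = det([2 -6 -7; 6 3 -5; 1 1 2]) = 103
  − (5) · M_32   where M_32 = det([-4 -6 -7; 6 3 -5; -2 1 2]) = -116
  − (-5) · M_34   where M_34 = det([-4 2 -6; 6 6 3; -2 1 1]) = -144
det = (+1)·(6)·(103) + (-1)·(5)·(-116) + (-1)·(-5)·(-144) = 478

det(C) = 478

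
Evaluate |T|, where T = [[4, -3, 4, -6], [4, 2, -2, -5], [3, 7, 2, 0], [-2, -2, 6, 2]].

|T| = -262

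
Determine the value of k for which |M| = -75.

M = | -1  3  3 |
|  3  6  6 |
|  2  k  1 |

k = -4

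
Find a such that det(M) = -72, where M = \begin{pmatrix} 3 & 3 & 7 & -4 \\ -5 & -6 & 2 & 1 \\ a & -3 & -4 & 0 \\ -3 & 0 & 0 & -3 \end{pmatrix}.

Expanding along the column containing a, det(M) is linear in a: det(M) = (-144)·a + (-792).
Set (-144)·a + (-792) = -72  ⇒  (-144)·a = 720  ⇒  a = -5.

-5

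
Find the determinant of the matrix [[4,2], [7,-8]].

The determinant is -46.

det = 4·(-8) − 2·7 = -32 − 14 = -46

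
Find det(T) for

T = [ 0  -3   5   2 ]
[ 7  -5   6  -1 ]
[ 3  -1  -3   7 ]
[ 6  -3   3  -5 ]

Expand along row 1 (it has 1 zero):
  − (-3) · M_12   where M_12 = det([7 6 -1; 3 -3 7; 6 3 -5]) = 273
  + (5) · M_13   where M_13 = det([7 -5 -1; 3 -1 7; 6 -3 -5]) = -100
  − (2) · M_14   where M_14 = det([7 -5 6; 3 -1 -3; 6 -3 3]) = 33
det = (-1)·(-3)·(273) + (+1)·(5)·(-100) + (-1)·(2)·(33) = 253

The determinant is 253.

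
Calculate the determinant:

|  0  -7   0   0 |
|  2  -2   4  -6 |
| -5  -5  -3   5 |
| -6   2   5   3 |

The determinant is 910.

Expand along row 1 (it has 3 zeros):
  − (-7) · M_12   where M_12 = det([2 4 -6; -5 -3 5; -6 5 3]) = 130
det = (-1)·(-7)·(130) = 910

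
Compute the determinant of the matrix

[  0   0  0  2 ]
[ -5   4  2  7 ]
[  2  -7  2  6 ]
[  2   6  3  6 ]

-418

Expand along row 1 (it has 3 zeros):
  − (2) · M_14   where M_14 = det([-5 4 2; 2 -7 2; 2 6 3]) = 209
det = (-1)·(2)·(209) = -418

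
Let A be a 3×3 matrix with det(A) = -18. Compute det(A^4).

104976

det(A^4) = (det A)^4 = (-18)^4 = 104976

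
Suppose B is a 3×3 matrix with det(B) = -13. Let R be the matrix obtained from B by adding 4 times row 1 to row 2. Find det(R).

The determinant is -13.

Adding a multiple of one row to another leaves the determinant unchanged.
det(R) = (1)·(-13) = -13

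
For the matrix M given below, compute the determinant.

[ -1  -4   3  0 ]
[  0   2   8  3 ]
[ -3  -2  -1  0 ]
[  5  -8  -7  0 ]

The determinant is 600.

Expand along column 4 (it has 3 zeros):
  + (3) · M_24   where M_24 = det([-1 -4 3; -3 -2 -1; 5 -8 -7]) = 200
det = (+1)·(3)·(200) = 600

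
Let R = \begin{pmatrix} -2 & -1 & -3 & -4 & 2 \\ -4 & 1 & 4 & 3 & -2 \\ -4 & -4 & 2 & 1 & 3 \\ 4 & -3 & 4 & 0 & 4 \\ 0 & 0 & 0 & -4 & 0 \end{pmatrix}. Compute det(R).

Expand along row 5 (it has 4 zeros):
  − (-4) · M_54   where M_54 = det([-2 -1 -3 2; -4 1 4 -2; -4 -4 2 3; 4 -3 4 4]) = -264
det = (-1)·(-4)·(-264) = -1056

-1056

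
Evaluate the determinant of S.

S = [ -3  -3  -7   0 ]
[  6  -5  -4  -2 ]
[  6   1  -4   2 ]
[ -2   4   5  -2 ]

Expand along row 1 (it has 1 zero):
  + (-3) · M_11   where M_11 = det([-5 -4 -2; 1 -4 2; 4 5 -2]) = -72
  − (-3) · M_12   where M_12 = det([6 -4 -2; 6 -4 2; -2 5 -2]) = -88
  + (-7) · M_13   where M_13 = det([6 -5 -2; 6 1 2; -2 4 -2]) = -152
det = (+1)·(-3)·(-72) + (-1)·(-3)·(-88) + (+1)·(-7)·(-152) = 1016

1016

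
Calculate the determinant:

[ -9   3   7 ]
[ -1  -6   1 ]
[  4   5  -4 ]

-38

Expand along row 1:
  + (-9) · |-6 1; 5 -4| = (-9)·(24 − 5) = -171
  − 3 · |-1 1; 4 -4| = −3·(4 − 4) = 0
  + 7 · |-1 -6; 4 5| = 7·(-5 − (-24)) = 133
Sum: (-171) + (0) + (133) = -38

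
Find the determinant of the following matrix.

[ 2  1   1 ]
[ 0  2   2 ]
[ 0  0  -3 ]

The matrix is upper triangular, so the determinant is the product of the diagonal entries:
det = (2) · (2) · (-3) = -12

-12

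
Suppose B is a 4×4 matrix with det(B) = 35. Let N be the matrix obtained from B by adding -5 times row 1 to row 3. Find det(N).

Adding a multiple of one row to another leaves the determinant unchanged.
det(N) = (1)·(35) = 35

det(N) = 35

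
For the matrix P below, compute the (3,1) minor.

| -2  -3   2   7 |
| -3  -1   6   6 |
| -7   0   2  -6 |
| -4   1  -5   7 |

-197

Delete row 3 and column 1; the remaining 3×3 submatrix is [-3 2 7; -1 6 6; 1 -5 7].
Its determinant is -197.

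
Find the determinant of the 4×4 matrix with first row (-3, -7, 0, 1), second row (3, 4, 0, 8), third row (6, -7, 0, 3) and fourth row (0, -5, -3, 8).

Expand along column 3 (it has 3 zeros):
  − (-3) · M_43   where M_43 = det([-3 -7 1; 3 4 8; 6 -7 3]) = -522
det = (-1)·(-3)·(-522) = -1566

-1566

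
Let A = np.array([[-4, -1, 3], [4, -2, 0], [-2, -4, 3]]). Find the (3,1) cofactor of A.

Delete row 3 and column 1; the remaining 2×2 submatrix is [-1 3; -2 0].
Its determinant is (-1)·0 − 3·(-2) = 6.
The cofactor carries sign (−1)^(3+1) = +1, so C_{3,1} = +(6) = 6.

6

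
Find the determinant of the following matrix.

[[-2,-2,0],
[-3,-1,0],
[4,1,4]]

-16

Expand along column 3:
  + 4 · |-2 -2; -3 -1| = 4·(2 − 6) = -16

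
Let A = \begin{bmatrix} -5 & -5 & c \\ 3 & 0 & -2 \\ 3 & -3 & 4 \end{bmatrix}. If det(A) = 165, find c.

c = -5

Expanding along the column containing c, det(A) is linear in c: det(A) = (-9)·c + (120).
Set (-9)·c + (120) = 165  ⇒  (-9)·c = 45  ⇒  c = -5.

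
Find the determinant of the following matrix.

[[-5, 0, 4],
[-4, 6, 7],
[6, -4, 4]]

Expand along column 2:
  + 6 · |-5 4; 6 4| = 6·(-20 − 24) = -264
  − (-4) · |-5 4; -4 7| = −(-4)·(-35 − (-16)) = -76
Sum: (-264) + (-76) = -340

-340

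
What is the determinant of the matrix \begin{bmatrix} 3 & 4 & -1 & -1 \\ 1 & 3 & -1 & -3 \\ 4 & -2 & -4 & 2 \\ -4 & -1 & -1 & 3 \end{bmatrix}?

Expand along row 1:
  + (3) · M_11   where M_11 = det([3 -1 -3; -2 -4 2; -1 -1 3]) = -28
  − (4) · M_12   where M_12 = det([1 -1 -3; 4 -4 2; -4 -1 3]) = 70
  + (-1) · M_13   where M_13 = det([1 3 -3; 4 -2 2; -4 -1 3]) = -28
  − (-1) · M_14   where M_14 = det([1 3 -1; 4 -2 -4; -4 -1 -1]) = 70
det = (+1)·(3)·(-28) + (-1)·(4)·(70) + (+1)·(-1)·(-28) + (-1)·(-1)·(70) = -266

-266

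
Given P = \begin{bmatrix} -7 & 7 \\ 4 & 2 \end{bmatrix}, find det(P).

-42

det(P) = (-7)·2 − 7·4 = -14 − 28 = -42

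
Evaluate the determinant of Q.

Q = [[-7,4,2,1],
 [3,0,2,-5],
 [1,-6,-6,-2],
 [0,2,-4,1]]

Expand along row 2 (it has 1 zero):
  − (3) · M_21   where M_21 = det([4 2 1; -6 -6 -2; 2 -4 1]) = -16
  − (2) · M_23   where M_23 = det([-7 4 1; 1 -6 -2; 0 2 1]) = 12
  + (-5) · M_24   where M_24 = det([-7 4 2; 1 -6 -6; 0 2 -4]) = -232
det = (-1)·(3)·(-16) + (-1)·(2)·(12) + (+1)·(-5)·(-232) = 1184

1184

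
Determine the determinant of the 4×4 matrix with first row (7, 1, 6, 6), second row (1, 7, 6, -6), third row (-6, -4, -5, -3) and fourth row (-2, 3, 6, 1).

Expand along row 1:
  + (7) · M_11   where M_11 = det([7 6 -6; -4 -5 -3; 3 6 1]) = 115
  − (1) · M_12   where M_12 = det([1 6 -6; -6 -5 -3; -2 6 1]) = 361
  + (6) · M_13   where M_13 = det([1 7 -6; -6 -4 -3; -2 3 1]) = 245
  − (6) · M_14   where M_14 = det([1 7 6; -6 -4 -5; -2 3 6]) = 157
det = (+1)·(7)·(115) + (-1)·(1)·(361) + (+1)·(6)·(245) + (-1)·(6)·(157) = 972

972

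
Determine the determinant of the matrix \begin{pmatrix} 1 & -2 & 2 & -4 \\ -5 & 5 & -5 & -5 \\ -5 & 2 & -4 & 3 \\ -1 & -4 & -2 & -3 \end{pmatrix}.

-460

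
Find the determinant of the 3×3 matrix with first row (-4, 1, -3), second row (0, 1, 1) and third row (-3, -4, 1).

Expand along row 2:
  + 1 · |-4 -3; -3 1| = 1·(-4 − 9) = -13
  − 1 · |-4 1; -3 -4| = −1·(16 − (-3)) = -19
Sum: (-13) + (-19) = -32

-32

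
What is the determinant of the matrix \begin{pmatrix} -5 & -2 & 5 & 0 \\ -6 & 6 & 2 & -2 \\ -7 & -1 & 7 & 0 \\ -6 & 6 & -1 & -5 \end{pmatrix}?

The determinant is 54.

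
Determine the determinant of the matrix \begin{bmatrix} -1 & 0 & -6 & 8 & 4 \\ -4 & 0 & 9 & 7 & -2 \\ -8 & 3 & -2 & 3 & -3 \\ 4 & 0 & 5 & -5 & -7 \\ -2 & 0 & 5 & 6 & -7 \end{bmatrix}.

Expand along column 2 (it has 4 zeros):
  − (3) · M_32   where M_32 = det([-1 -6 8 4; -4 9 7 -2; 4 5 -5 -7; -2 5 6 -7]) = 2253
det = (-1)·(3)·(2253) = -6759

-6759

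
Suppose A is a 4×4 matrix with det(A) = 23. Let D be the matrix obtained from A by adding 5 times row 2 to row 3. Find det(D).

The determinant is 23.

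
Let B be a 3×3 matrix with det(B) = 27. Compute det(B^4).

531441

det(B^4) = (det B)^4 = (27)^4 = 531441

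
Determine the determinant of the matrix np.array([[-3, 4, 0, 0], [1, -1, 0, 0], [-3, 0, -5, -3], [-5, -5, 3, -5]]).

The matrix is block lower-triangular with a 2×2 block and a 2×2 block on the diagonal, so its determinant equals the product of the determinants of the diagonal blocks.
det of the 2×2 block = -1
det of the 2×2 block = 34
det = (-1)·(34) = -34

-34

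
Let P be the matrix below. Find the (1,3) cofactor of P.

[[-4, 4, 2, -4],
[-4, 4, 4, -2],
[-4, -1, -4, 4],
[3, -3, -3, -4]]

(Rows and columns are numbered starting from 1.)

Delete row 1 and column 3; the remaining 3×3 submatrix is [-4 4 -2; -4 -1 4; 3 -3 -4].
Its determinant is -110.
The cofactor carries sign (−1)^(1+3) = +1, so C_{1,3} = +(-110) = -110.

The cofactor is -110.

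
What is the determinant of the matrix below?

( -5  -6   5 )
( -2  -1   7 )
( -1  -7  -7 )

-89

Expand along column 1:
  + (-5) · |-1 7; -7 -7| = (-5)·(7 − (-49)) = -280
  − (-2) · |-6 5; -7 -7| = −(-2)·(42 − (-35)) = 154
  + (-1) · |-6 5; -1 7| = (-1)·(-42 − (-5)) = 37
Sum: (-280) + (154) + (37) = -89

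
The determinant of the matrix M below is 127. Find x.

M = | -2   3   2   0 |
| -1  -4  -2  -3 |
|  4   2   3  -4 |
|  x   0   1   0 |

-5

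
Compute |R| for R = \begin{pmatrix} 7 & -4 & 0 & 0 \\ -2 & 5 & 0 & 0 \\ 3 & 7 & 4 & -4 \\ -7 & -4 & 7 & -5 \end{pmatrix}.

|R| = 216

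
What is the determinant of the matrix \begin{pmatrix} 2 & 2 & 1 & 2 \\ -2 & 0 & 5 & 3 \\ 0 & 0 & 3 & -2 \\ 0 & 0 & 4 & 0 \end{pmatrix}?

32

The matrix is block upper-triangular with a 2×2 block and a 2×2 block on the diagonal, so its determinant equals the product of the determinants of the diagonal blocks.
det of the 2×2 block = 4
det of the 2×2 block = 8
det = (4)·(8) = 32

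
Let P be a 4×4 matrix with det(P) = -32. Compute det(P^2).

The determinant is 1024.

det(P^2) = (det P)^2 = (-32)^2 = 1024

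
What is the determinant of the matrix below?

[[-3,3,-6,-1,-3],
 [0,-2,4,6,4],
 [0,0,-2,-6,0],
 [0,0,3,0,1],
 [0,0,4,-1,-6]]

The matrix is block upper-triangular with a 2×2 block and a 3×3 block on the diagonal, so its determinant equals the product of the determinants of the diagonal blocks.
det of the 2×2 block = 6
det of the 3×3 block = -134
det = (6)·(-134) = -804

The determinant is -804.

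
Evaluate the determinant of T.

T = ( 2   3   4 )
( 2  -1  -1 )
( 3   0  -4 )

Expand along column 2:
  − 3 · |2 -1; 3 -4| = −3·(-8 − (-3)) = 15
  + (-1) · |2 4; 3 -4| = (-1)·(-8 − 12) = 20
Sum: (15) + (20) = 35

35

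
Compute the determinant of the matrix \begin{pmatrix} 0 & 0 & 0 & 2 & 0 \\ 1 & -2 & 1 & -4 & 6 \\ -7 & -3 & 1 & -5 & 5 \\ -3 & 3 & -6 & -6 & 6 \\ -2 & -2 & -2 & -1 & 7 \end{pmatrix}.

1146

Expand along row 1 (it has 4 zeros):
  − (2) · M_14   where M_14 = det([1 -2 1 6; -7 -3 1 5; -3 3 -6 6; -2 -2 -2 7]) = -573
det = (-1)·(2)·(-573) = 1146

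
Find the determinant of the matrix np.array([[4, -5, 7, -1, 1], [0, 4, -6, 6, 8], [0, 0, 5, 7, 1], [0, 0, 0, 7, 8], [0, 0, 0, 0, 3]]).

1680

The matrix is upper triangular, so the determinant is the product of the diagonal entries:
det = (4) · (4) · (5) · (7) · (3) = 1680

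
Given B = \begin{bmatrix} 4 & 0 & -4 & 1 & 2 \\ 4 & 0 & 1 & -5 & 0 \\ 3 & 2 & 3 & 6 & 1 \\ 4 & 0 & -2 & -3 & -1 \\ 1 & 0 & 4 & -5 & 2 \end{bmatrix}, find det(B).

|B| = 158

Expand along column 2 (it has 4 zeros):
  − (2) · M_32   where M_32 = det([4 -4 1 2; 4 1 -5 0; 4 -2 -3 -1; 1 4 -5 2]) = -79
det = (-1)·(2)·(-79) = 158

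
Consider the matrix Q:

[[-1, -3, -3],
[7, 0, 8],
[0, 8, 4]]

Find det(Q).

The determinant is -20.

Expand along row 2:
  − 7 · |-3 -3; 8 4| = −7·(-12 − (-24)) = -84
  − 8 · |-1 -3; 0 8| = −8·(-8 − 0) = 64
Sum: (-84) + (64) = -20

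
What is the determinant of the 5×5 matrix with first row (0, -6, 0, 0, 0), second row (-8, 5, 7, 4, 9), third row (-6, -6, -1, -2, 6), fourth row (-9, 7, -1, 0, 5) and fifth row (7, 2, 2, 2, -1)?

3384

Expand along row 1 (it has 4 zeros):
  − (-6) · M_12   where M_12 = det([-8 7 4 9; -6 -1 -2 6; -9 -1 0 5; 7 2 2 -1]) = 564
det = (-1)·(-6)·(564) = 3384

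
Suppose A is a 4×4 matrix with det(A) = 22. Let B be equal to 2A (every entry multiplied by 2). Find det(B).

352

For a 4×4 matrix, det(2A) = 2^4·det(A) = 16·det(A).
det(B) = (16)·(22) = 352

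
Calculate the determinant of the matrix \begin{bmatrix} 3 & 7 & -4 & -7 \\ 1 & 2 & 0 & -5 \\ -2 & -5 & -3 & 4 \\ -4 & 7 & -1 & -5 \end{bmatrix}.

-897

Expand along row 2 (it has 1 zero):
  − (1) · M_21   where M_21 = det([7 -4 -7; -5 -3 4; 7 -1 -5]) = -61
  + (2) · M_22   where M_22 = det([3 -4 -7; -2 -3 4; -4 -1 -5]) = 231
  + (-5) · M_24   where M_24 = det([3 7 -4; -2 -5 -3; -4 7 -1]) = 284
det = (-1)·(1)·(-61) + (+1)·(2)·(231) + (+1)·(-5)·(284) = -897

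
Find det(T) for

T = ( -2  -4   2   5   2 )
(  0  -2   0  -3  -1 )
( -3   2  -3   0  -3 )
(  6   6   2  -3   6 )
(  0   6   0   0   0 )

Expand along row 5 (it has 4 zeros):
  − (6) · M_52   where M_52 = det([-2 2 5 2; 0 0 -3 -1; -3 -3 0 -3; 6 2 -3 6]) = 120
det = (-1)·(6)·(120) = -720

The determinant is -720.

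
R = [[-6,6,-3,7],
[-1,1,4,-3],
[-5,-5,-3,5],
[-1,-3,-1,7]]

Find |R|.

-1590

Expand along row 1:
  + (-6) · M_11   where M_11 = det([1 4 -3; -5 -3 5; -3 -1 7]) = 76
  − (6) · M_12   where M_12 = det([-1 4 -3; -5 -3 5; -1 -1 7]) = 130
  + (-3) · M_13   where M_13 = det([-1 1 -3; -5 -5 5; -1 -3 7]) = 20
  − (7) · M_14   where M_14 = det([-1 1 4; -5 -5 -3; -1 -3 -1]) = 42
det = (+1)·(-6)·(76) + (-1)·(6)·(130) + (+1)·(-3)·(20) + (-1)·(7)·(42) = -1590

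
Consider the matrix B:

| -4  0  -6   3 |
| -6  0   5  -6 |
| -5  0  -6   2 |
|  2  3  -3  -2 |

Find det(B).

|B| = 105

Expand along column 2 (it has 3 zeros):
  + (3) · M_42   where M_42 = det([-4 -6 3; -6 5 -6; -5 -6 2]) = 35
det = (+1)·(3)·(35) = 105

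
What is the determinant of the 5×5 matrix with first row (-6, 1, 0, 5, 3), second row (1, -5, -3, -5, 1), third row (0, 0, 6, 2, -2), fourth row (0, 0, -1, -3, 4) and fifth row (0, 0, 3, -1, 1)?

348

The matrix is block upper-triangular with a 2×2 block and a 3×3 block on the diagonal, so its determinant equals the product of the determinants of the diagonal blocks.
det of the 2×2 block = 29
det of the 3×3 block = 12
det = (29)·(12) = 348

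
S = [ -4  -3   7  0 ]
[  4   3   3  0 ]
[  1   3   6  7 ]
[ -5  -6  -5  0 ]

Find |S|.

Expand along column 4 (it has 3 zeros):
  − (7) · M_34   where M_34 = det([-4 -3 7; 4 3 3; -5 -6 -5]) = -90
det = (-1)·(7)·(-90) = 630

|S| = 630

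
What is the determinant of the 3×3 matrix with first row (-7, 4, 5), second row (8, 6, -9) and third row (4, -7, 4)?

Expand along row 1:
  + (-7) · |6 -9; -7 4| = (-7)·(24 − 63) = 273
  − 4 · |8 -9; 4 4| = −4·(32 − (-36)) = -272
  + 5 · |8 6; 4 -7| = 5·(-56 − 24) = -400
Sum: (273) + (-272) + (-400) = -399

-399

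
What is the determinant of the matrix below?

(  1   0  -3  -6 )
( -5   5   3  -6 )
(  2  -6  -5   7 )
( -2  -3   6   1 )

1313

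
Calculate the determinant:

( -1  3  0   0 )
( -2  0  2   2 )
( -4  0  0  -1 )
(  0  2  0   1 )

-20

Expand along column 3 (it has 3 zeros):
  − (2) · M_23   where M_23 = det([-1 3 0; -4 0 -1; 0 2 1]) = 10
det = (-1)·(2)·(10) = -20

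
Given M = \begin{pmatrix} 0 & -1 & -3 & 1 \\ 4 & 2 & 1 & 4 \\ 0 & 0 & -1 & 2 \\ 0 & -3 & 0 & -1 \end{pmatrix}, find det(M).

|M| = -56

Expand along column 1 (it has 3 zeros):
  − (4) · M_21   where M_21 = det([-1 -3 1; 0 -1 2; -3 0 -1]) = 14
det = (-1)·(4)·(14) = -56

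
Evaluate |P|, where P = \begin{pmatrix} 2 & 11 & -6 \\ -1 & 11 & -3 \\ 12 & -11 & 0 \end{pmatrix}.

Expand along column 3:
  + (-6) · |-1 11; 12 -11| = (-6)·(11 − 132) = 726
  − (-3) · |2 11; 12 -11| = −(-3)·(-22 − 132) = -462
Sum: (726) + (-462) = 264

264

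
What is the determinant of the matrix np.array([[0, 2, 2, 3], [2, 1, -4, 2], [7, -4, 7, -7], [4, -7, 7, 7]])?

Expand along row 1 (it has 1 zero):
  − (2) · M_12   where M_12 = det([2 -4 2; 7 7 -7; 4 7 7]) = 546
  + (2) · M_13   where M_13 = det([2 1 2; 7 -4 -7; 4 -7 7]) = -297
  − (3) · M_14   where M_14 = det([2 1 -4; 7 -4 7; 4 -7 7]) = 153
det = (-1)·(2)·(546) + (+1)·(2)·(-297) + (-1)·(3)·(153) = -2145

-2145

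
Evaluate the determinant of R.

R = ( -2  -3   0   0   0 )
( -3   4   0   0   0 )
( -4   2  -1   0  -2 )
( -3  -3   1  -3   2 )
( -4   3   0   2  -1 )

|R| = 51

R is block lower-triangular with a 2×2 block and a 3×3 block on the diagonal, so its determinant equals the product of the determinants of the diagonal blocks.
det of the 2×2 block = -17
det of the 3×3 block = -3
det = (-17)·(-3) = 51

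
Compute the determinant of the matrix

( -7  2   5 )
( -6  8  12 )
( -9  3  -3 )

438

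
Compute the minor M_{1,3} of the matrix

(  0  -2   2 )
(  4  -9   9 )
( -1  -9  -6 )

Delete row 1 and column 3; the remaining 2×2 submatrix is [4 -9; -1 -9].
Its determinant is 4·(-9) − (-9)·(-1) = -45.

The minor is -45.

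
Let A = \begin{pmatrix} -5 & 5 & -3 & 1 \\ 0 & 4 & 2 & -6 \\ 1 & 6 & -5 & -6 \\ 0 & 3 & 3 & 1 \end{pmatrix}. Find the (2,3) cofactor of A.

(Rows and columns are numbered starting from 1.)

Delete row 2 and column 3; the remaining 3×3 submatrix is [-5 5 1; 1 6 -6; 0 3 1].
Its determinant is -122.
The cofactor carries sign (−1)^(2+3) = −1, so C_{2,3} = −(-122) = 122.

122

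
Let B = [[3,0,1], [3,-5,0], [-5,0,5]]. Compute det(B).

Expand along column 2:
  + (-5) · |3 1; -5 5| = (-5)·(15 − (-5)) = -100

The determinant is -100.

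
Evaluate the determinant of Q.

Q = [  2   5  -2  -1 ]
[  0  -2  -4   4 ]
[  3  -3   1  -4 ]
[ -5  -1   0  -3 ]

Expand along row 2 (it has 1 zero):
  + (-2) · M_22   where M_22 = det([2 -2 -1; 3 1 -4; -5 0 -3]) = -69
  − (-4) · M_23   where M_23 = det([2 5 -1; 3 -3 -4; -5 -1 -3]) = 173
  + (4) · M_24   where M_24 = det([2 5 -2; 3 -3 1; -5 -1 0]) = 13
det = (+1)·(-2)·(-69) + (-1)·(-4)·(173) + (+1)·(4)·(13) = 882

882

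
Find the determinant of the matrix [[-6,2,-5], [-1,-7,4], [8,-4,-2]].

The determinant is -420.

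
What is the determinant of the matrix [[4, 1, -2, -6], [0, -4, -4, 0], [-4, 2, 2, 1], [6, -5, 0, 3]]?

-184

Expand along row 2 (it has 2 zeros):
  + (-4) · M_22   where M_22 = det([4 -2 -6; -4 2 1; 6 0 3]) = 60
  − (-4) · M_23   where M_23 = det([4 1 -6; -4 2 1; 6 -5 3]) = 14
det = (+1)·(-4)·(60) + (-1)·(-4)·(14) = -184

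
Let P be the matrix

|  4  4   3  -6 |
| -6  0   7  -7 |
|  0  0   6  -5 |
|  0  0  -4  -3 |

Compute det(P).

P is block upper-triangular with a 2×2 block and a 2×2 block on the diagonal, so its determinant equals the product of the determinants of the diagonal blocks.
det of the 2×2 block = 24
det of the 2×2 block = -38
det = (24)·(-38) = -912

det(P) = -912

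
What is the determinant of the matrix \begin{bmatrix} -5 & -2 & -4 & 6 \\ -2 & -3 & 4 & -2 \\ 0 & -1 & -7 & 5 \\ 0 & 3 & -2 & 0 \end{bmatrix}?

Expand along row 4 (it has 2 zeros):
  + (3) · M_42   where M_42 = det([-5 -4 6; -2 4 -2; 0 -7 5]) = 14
  − (-2) · M_43   where M_43 = det([-5 -2 6; -2 -3 -2; 0 -1 5]) = 77
det = (+1)·(3)·(14) + (-1)·(-2)·(77) = 196

The determinant is 196.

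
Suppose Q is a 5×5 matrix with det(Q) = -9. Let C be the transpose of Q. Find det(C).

-9

det(Qᵀ) = det(Q).
det(C) = (1)·(-9) = -9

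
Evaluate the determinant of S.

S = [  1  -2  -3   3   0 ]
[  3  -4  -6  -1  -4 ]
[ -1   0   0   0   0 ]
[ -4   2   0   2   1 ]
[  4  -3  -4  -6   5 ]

Expand along row 3 (it has 4 zeros):
  + (-1) · M_31   where M_31 = det([-2 -3 3 0; -4 -6 -1 -4; 2 0 2 1; -3 -4 -6 5]) = 449
det = (+1)·(-1)·(449) = -449

-449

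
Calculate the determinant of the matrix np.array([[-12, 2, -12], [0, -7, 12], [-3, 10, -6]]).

The determinant is 1116.

Expand along row 2:
  + (-7) · |-12 -12; -3 -6| = (-7)·(72 − 36) = -252
  − 12 · |-12 2; -3 10| = −12·(-120 − (-6)) = 1368
Sum: (-252) + (1368) = 1116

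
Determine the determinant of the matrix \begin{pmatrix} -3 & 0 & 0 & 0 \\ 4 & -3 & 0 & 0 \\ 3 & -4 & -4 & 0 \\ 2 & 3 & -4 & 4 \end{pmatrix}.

The matrix is lower triangular, so the determinant is the product of the diagonal entries:
det = (-3) · (-3) · (-4) · (4) = -144

The determinant is -144.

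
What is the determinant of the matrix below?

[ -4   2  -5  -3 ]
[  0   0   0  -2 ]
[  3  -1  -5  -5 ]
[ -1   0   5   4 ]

The determinant is -10.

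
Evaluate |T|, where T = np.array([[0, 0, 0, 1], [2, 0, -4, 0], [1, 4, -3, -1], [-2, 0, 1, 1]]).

det(T) = 24

Expand along row 1 (it has 3 zeros):
  − (1) · M_14   where M_14 = det([2 0 -4; 1 4 -3; -2 0 1]) = -24
det = (-1)·(1)·(-24) = 24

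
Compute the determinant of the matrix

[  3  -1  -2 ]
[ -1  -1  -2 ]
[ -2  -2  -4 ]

The determinant is 0.

Expand along column 1:
  + 3 · |-1 -2; -2 -4| = 3·(4 − 4) = 0
  − (-1) · |-1 -2; -2 -4| = −(-1)·(4 − 4) = 0
  + (-2) · |-1 -2; -1 -2| = (-2)·(2 − 2) = 0
Sum: (0) + (0) + (0) = 0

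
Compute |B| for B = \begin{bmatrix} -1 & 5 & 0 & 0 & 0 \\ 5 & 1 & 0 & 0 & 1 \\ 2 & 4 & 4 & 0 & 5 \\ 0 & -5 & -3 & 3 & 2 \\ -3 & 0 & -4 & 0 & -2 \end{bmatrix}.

Expand along column 4 (it has 4 zeros):
  + (3) · M_44   where M_44 = det([-1 5 0 0; 5 1 0 1; 2 4 4 5; -3 0 -4 -2]) = -316
det = (+1)·(3)·(-316) = -948

-948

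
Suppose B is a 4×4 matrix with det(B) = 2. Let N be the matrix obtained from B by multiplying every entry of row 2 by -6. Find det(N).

-12

Scaling one row by -6 multiplies the determinant by -6.
det(N) = (-6)·(2) = -12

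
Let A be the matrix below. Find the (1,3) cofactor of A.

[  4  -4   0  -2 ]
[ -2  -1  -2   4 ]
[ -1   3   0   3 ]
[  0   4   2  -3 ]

The cofactor is 29.

Delete row 1 and column 3; the remaining 3×3 submatrix is [-2 -1 4; -1 3 3; 0 4 -3].
Its determinant is 29.
The cofactor carries sign (−1)^(1+3) = +1, so C_{1,3} = +(29) = 29.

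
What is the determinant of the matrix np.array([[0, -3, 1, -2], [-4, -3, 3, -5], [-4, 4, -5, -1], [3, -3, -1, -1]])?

-81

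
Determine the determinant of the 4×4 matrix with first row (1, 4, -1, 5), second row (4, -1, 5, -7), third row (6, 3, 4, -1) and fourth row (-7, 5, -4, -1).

-91

Expand along row 1:
  + (1) · M_11   where M_11 = det([-1 5 -7; 3 4 -1; 5 -4 -1]) = 222
  − (4) · M_12   where M_12 = det([4 5 -7; 6 4 -1; -7 -4 -1]) = 5
  + (-1) · M_13   where M_13 = det([4 -1 -7; 6 3 -1; -7 5 -1]) = -362
  − (5) · M_14   where M_14 = det([4 -1 5; 6 3 4; -7 5 -4]) = 131
det = (+1)·(1)·(222) + (-1)·(4)·(5) + (+1)·(-1)·(-362) + (-1)·(5)·(131) = -91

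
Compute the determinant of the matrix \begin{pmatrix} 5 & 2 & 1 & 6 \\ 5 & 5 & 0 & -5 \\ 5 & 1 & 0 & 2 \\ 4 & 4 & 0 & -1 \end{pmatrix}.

Expand along column 3 (it has 3 zeros):
  + (1) · M_13   where M_13 = det([5 5 -5; 5 1 2; 4 4 -1]) = -60
det = (+1)·(1)·(-60) = -60

The determinant is -60.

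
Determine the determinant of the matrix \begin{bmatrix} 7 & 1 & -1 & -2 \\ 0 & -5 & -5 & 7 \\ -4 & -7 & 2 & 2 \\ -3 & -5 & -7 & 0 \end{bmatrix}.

2810

Expand along row 2 (it has 1 zero):
  + (-5) · M_22   where M_22 = det([7 -1 -2; -4 2 2; -3 -7 0]) = 36
  − (-5) · M_23   where M_23 = det([7 1 -2; -4 -7 2; -3 -5 0]) = 66
  + (7) · M_24   where M_24 = det([7 1 -1; -4 -7 2; -3 -5 -7]) = 380
det = (+1)·(-5)·(36) + (-1)·(-5)·(66) + (+1)·(7)·(380) = 2810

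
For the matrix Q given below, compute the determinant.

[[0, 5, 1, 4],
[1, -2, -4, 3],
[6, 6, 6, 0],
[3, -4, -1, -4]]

|Q| = 210

Expand along row 1 (it has 1 zero):
  − (5) · M_12   where M_12 = det([1 -4 3; 6 6 0; 3 -1 -4]) = -192
  + (1) · M_13   where M_13 = det([1 -2 3; 6 6 0; 3 -4 -4]) = -198
  − (4) · M_14   where M_14 = det([1 -2 -4; 6 6 6; 3 -4 -1]) = 138
det = (-1)·(5)·(-192) + (+1)·(1)·(-198) + (-1)·(4)·(138) = 210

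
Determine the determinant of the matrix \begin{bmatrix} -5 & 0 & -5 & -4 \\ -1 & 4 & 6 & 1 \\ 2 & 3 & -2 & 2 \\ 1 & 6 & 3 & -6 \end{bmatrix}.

-1596

Expand along row 1 (it has 1 zero):
  + (-5) · M_11   where M_11 = det([4 6 1; 3 -2 2; 6 3 -6]) = 225
  + (-5) · M_13   where M_13 = det([-1 4 1; 2 3 2; 1 6 -6]) = 95
  − (-4) · M_14   where M_14 = det([-1 4 6; 2 3 -2; 1 6 3]) = 1
det = (+1)·(-5)·(225) + (+1)·(-5)·(95) + (-1)·(-4)·(1) = -1596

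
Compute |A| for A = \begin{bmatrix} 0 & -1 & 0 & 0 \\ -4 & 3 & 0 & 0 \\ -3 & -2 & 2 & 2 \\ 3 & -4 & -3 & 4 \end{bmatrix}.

-56

A is block lower-triangular with a 2×2 block and a 2×2 block on the diagonal, so its determinant equals the product of the determinants of the diagonal blocks.
det of the 2×2 block = -4
det of the 2×2 block = 14
det = (-4)·(14) = -56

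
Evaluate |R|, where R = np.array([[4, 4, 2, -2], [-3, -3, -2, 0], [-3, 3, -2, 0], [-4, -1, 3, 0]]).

Expand along column 4 (it has 3 zeros):
  − (-2) · M_14   where M_14 = det([-3 -3 -2; -3 3 -2; -4 -1 3]) = -102
det = (-1)·(-2)·(-102) = -204

det(R) = -204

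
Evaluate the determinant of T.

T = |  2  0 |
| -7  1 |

det(T) = 2·1 − 0·(-7) = 2 − 0 = 2

2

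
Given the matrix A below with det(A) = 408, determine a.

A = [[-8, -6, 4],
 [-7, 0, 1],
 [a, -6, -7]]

1

Expanding along the row containing a, det(A) is linear in a: det(A) = (-6)·a + (414).
Set (-6)·a + (414) = 408  ⇒  (-6)·a = -6  ⇒  a = 1.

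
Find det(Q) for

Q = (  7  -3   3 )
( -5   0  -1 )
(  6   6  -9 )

Expand along column 2:
  − (-3) · |-5 -1; 6 -9| = −(-3)·(45 − (-6)) = 153
  − 6 · |7 3; -5 -1| = −6·(-7 − (-15)) = -48
Sum: (153) + (-48) = 105

|Q| = 105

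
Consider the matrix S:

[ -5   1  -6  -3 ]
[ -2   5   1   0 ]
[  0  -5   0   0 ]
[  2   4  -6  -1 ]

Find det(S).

-65

Expand along row 3 (it has 3 zeros):
  − (-5) · M_32   where M_32 = det([-5 -6 -3; -2 1 0; 2 -6 -1]) = -13
det = (-1)·(-5)·(-13) = -65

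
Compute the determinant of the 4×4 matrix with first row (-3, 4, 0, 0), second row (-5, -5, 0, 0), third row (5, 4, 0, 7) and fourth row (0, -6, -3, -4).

The matrix is block lower-triangular with a 2×2 block and a 2×2 block on the diagonal, so its determinant equals the product of the determinants of the diagonal blocks.
det of the 2×2 block = 35
det of the 2×2 block = 21
det = (35)·(21) = 735

735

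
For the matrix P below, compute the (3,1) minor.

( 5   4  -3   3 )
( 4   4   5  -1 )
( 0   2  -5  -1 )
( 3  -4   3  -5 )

Delete row 3 and column 1; the remaining 3×3 submatrix is [4 -3 3; 4 5 -1; -4 3 -5].
Its determinant is -64.

-64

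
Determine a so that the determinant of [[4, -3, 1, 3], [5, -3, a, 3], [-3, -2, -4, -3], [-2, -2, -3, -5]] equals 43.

1

Expanding along the row containing a, det(B) is linear in a: det(B) = (-49)·a + (92).
Set (-49)·a + (92) = 43  ⇒  (-49)·a = -49  ⇒  a = 1.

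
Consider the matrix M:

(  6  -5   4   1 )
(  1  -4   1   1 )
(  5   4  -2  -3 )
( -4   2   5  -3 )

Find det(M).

|M| = -469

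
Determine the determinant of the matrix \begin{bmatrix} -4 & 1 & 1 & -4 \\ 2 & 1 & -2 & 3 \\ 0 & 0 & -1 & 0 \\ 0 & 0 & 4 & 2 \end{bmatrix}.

The matrix is block upper-triangular with a 2×2 block and a 2×2 block on the diagonal, so its determinant equals the product of the determinants of the diagonal blocks.
det of the 2×2 block = -6
det of the 2×2 block = -2
det = (-6)·(-2) = 12

12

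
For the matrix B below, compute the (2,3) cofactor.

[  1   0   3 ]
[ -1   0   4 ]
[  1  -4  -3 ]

Delete row 2 and column 3; the remaining 2×2 submatrix is [1 0; 1 -4].
Its determinant is 1·(-4) − 0·1 = -4.
The cofactor carries sign (−1)^(2+3) = −1, so C_{2,3} = −(-4) = 4.

4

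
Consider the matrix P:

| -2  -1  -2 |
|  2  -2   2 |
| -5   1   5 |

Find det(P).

Expand along column 1:
  + (-2) · |-2 2; 1 5| = (-2)·(-10 − 2) = 24
  − 2 · |-1 -2; 1 5| = −2·(-5 − (-2)) = 6
  + (-5) · |-1 -2; -2 2| = (-5)·(-2 − 4) = 30
Sum: (24) + (6) + (30) = 60

60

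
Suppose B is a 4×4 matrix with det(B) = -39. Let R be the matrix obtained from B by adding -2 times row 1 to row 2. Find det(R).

The determinant is -39.

Adding a multiple of one row to another leaves the determinant unchanged.
det(R) = (1)·(-39) = -39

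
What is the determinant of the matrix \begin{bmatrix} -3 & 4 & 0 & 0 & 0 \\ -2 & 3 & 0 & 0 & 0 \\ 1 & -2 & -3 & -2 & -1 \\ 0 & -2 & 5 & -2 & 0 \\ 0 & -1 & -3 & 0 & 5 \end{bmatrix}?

The determinant is -86.

The matrix is block lower-triangular with a 2×2 block and a 3×3 block on the diagonal, so its determinant equals the product of the determinants of the diagonal blocks.
det of the 2×2 block = -1
det of the 3×3 block = 86
det = (-1)·(86) = -86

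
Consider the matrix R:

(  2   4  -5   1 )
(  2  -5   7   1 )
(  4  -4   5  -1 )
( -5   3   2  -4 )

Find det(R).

The determinant is -396.

Expand along row 1:
  + (2) · M_11   where M_11 = det([-5 7 1; -4 5 -1; 3 2 -4]) = -66
  − (4) · M_12   where M_12 = det([2 7 1; 4 5 -1; -5 2 -4]) = 144
  + (-5) · M_13   where M_13 = det([2 -5 1; 4 -4 -1; -5 3 -4]) = -75
  − (1) · M_14   where M_14 = det([2 -5 7; 4 -4 5; -5 3 2]) = 63
det = (+1)·(2)·(-66) + (-1)·(4)·(144) + (+1)·(-5)·(-75) + (-1)·(1)·(63) = -396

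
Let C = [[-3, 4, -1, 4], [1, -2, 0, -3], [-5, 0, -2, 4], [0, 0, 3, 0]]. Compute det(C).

Expand along row 4 (it has 3 zeros):
  − (3) · M_43   where M_43 = det([-3 4 4; 1 -2 -3; -5 0 4]) = 28
det = (-1)·(3)·(28) = -84

|C| = -84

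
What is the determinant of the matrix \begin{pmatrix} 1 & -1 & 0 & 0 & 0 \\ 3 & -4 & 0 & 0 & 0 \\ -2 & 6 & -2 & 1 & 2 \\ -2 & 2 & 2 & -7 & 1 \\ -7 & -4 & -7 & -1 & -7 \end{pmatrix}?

195

The matrix is block lower-triangular with a 2×2 block and a 3×3 block on the diagonal, so its determinant equals the product of the determinants of the diagonal blocks.
det of the 2×2 block = -1
det of the 3×3 block = -195
det = (-1)·(-195) = 195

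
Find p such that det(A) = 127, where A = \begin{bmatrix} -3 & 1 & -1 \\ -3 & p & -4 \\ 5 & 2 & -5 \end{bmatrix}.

Expanding along the column containing p, det(A) is linear in p: det(A) = (20)·p + (-53).
Set (20)·p + (-53) = 127  ⇒  (20)·p = 180  ⇒  p = 9.

p = 9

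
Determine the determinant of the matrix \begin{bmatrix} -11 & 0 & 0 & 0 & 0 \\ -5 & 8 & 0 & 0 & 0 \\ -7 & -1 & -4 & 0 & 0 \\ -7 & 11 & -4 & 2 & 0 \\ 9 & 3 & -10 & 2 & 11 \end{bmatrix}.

7744

The matrix is lower triangular, so the determinant is the product of the diagonal entries:
det = (-11) · (8) · (-4) · (2) · (11) = 7744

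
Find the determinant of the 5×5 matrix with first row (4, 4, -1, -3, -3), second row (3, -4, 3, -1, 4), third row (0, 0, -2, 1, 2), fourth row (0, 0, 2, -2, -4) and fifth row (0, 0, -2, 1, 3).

-56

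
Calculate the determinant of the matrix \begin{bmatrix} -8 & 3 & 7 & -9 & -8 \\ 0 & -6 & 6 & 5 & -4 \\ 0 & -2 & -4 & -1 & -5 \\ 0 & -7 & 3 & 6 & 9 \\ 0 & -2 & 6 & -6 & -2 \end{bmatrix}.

Expand along column 1 (it has 4 zeros):
  + (-8) · M_11   where M_11 = det([-6 6 5 -4; -2 -4 -1 -5; -7 3 6 9; -2 6 -6 -2]) = 5260
det = (+1)·(-8)·(5260) = -42080

-42080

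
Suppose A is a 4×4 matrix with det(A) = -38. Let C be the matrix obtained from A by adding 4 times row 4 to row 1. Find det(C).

det(C) = -38

Adding a multiple of one row to another leaves the determinant unchanged.
det(C) = (1)·(-38) = -38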